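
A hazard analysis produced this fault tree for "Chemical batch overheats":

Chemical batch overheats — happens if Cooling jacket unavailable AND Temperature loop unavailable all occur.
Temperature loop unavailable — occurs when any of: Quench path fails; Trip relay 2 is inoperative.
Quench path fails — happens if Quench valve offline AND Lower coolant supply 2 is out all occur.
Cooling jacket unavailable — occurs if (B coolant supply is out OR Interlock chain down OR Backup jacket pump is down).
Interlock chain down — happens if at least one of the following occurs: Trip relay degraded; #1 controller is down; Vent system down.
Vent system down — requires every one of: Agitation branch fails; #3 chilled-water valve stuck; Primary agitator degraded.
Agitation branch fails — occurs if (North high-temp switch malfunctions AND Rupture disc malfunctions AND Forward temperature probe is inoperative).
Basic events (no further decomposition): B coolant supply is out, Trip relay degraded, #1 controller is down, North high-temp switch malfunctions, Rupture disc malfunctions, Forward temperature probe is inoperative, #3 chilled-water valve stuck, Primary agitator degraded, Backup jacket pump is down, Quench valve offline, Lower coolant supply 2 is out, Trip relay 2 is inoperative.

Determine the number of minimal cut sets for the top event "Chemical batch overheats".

10

Agitation branch fails [AND]: one cut set from each child combined → 1 × 1 × 1 = 1 cut set(s).
Vent system down [AND]: one cut set from each child combined → 1 × 1 × 1 = 1 cut set(s).
Interlock chain down [OR]: union of children's cut sets → 3 cut set(s).
Cooling jacket unavailable [OR]: union of children's cut sets → 5 cut set(s).
Quench path fails [AND]: one cut set from each child combined → 1 × 1 = 1 cut set(s).
Temperature loop unavailable [OR]: union of children's cut sets → 2 cut set(s).
Chemical batch overheats [AND]: one cut set from each child combined → 5 × 2 = 10 cut set(s).
Minimal cut sets: {B coolant supply is out, Lower coolant supply 2 is out, Quench valve offline}; {B coolant supply is out, Trip relay 2 is inoperative}; {Lower coolant supply 2 is out, Quench valve offline, Trip relay degraded}; {Trip relay 2 is inoperative, Trip relay degraded}; {#1 controller is down, Lower coolant supply 2 is out, Quench valve offline}; {#1 controller is down, Trip relay 2 is inoperative}; {#3 chilled-water valve stuck, Forward temperature probe is inoperative, Lower coolant supply 2 is out, North high-temp switch malfunctions, Primary agitator degraded, Quench valve offline, Rupture disc malfunctions}; {#3 chilled-water valve stuck, Forward temperature probe is inoperative, North high-temp switch malfunctions, Primary agitator degraded, Rupture disc malfunctions, Trip relay 2 is inoperative}; {Backup jacket pump is down, Lower coolant supply 2 is out, Quench valve offline}; {Backup jacket pump is down, Trip relay 2 is inoperative}.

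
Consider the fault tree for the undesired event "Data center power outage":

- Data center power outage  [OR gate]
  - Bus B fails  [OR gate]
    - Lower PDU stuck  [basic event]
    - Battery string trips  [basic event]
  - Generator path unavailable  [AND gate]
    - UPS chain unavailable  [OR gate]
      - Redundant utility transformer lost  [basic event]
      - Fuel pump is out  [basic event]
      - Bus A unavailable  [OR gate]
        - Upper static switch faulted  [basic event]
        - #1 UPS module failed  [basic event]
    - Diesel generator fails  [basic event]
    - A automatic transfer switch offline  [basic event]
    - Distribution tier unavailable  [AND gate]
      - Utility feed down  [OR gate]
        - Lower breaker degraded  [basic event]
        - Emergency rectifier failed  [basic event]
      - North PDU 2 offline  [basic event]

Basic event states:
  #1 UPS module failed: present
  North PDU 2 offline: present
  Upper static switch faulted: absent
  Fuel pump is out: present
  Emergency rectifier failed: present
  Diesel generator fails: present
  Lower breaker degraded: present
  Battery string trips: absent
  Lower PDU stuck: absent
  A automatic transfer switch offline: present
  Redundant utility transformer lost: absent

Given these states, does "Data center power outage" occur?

Bus B fails [OR]: Lower PDU stuck=not, Battery string trips=not → no input occurs → does not occur.
Bus A unavailable [OR]: Upper static switch faulted=not, #1 UPS module failed=occurs → at least one input occurs → occurs.
UPS chain unavailable [OR]: Redundant utility transformer lost=not, Fuel pump is out=occurs, Bus A unavailable=occurs → at least one input occurs → occurs.
Utility feed down [OR]: Lower breaker degraded=occurs, Emergency rectifier failed=occurs → at least one input occurs → occurs.
Distribution tier unavailable [AND]: Utility feed down=occurs, North PDU 2 offline=occurs → all inputs occur → occurs.
Generator path unavailable [AND]: UPS chain unavailable=occurs, Diesel generator fails=occurs, A automatic transfer switch offline=occurs, Distribution tier unavailable=occurs → all inputs occur → occurs.
Data center power outage [OR]: Bus B fails=not, Generator path unavailable=occurs → at least one input occurs → occurs.

Yes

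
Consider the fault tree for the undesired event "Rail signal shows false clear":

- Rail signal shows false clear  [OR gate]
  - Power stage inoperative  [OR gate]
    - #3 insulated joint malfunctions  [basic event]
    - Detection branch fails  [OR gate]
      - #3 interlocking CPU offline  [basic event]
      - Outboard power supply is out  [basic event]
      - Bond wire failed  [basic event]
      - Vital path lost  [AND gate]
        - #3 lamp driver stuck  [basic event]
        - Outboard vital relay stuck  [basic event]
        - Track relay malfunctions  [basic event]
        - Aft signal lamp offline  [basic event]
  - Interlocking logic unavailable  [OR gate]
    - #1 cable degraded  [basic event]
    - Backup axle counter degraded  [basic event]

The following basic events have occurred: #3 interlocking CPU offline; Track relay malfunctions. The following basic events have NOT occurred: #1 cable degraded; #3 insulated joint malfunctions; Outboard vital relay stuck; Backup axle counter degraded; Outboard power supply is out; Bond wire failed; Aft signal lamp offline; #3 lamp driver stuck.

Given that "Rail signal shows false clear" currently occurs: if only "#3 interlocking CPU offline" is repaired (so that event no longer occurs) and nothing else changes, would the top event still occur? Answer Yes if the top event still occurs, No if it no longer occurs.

Counterfactual: set "#3 interlocking CPU offline" to not occurred.
Vital path lost [AND]: #3 lamp driver stuck=not, Outboard vital relay stuck=not, Track relay malfunctions=occurs, Aft signal lamp offline=not → not all inputs occur → does not occur.
Detection branch fails [OR]: #3 interlocking CPU offline=not, Outboard power supply is out=not, Bond wire failed=not, Vital path lost=not → no input occurs → does not occur.
Power stage inoperative [OR]: #3 insulated joint malfunctions=not, Detection branch fails=not → no input occurs → does not occur.
Interlocking logic unavailable [OR]: #1 cable degraded=not, Backup axle counter degraded=not → no input occurs → does not occur.
Rail signal shows false clear [OR]: Power stage inoperative=not, Interlocking logic unavailable=not → no input occurs → does not occur.

No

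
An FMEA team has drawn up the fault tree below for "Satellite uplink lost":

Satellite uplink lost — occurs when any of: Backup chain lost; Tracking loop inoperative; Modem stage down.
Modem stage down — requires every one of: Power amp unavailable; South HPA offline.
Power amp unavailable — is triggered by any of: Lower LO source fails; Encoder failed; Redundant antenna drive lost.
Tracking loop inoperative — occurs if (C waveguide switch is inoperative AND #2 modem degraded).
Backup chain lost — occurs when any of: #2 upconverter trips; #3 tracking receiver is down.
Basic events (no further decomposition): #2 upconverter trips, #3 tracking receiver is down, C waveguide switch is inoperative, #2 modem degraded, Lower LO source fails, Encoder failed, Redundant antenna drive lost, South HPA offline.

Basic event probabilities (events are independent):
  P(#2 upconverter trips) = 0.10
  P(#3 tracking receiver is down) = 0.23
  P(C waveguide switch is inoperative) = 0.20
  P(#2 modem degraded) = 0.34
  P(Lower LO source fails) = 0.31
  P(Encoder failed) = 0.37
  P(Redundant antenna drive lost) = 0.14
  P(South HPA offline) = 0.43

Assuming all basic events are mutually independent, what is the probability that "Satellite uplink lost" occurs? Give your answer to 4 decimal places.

0.5280

P(Backup chain lost) [OR] = 1 − (1−0.10) × (1−0.23) = 0.307000
P(Tracking loop inoperative) [AND] = 0.20 × 0.34 = 0.068000
P(Power amp unavailable) [OR] = 1 − (1−0.31) × (1−0.37) × (1−0.14) = 0.626158
P(Modem stage down) [AND] = 0.626158 × 0.43 = 0.269248
P(Satellite uplink lost) [OR] = 1 − (1−0.307000) × (1−0.068000) × (1−0.269248) = 0.528025
Rounded to 4 decimal places: P(Satellite uplink lost) ≈ 0.5280.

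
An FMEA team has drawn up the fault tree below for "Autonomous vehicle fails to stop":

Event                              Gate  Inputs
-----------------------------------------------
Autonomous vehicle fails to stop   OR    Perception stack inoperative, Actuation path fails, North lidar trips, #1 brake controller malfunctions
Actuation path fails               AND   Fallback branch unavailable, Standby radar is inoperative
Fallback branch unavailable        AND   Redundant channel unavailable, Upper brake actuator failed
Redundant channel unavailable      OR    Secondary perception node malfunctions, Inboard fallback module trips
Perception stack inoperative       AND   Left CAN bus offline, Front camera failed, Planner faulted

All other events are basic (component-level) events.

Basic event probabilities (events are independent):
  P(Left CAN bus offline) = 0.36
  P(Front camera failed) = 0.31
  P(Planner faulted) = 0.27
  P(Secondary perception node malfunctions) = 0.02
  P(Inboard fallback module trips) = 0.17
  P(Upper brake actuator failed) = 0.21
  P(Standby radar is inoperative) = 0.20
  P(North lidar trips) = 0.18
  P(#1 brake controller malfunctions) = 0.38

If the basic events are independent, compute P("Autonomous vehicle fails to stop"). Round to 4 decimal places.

0.5108

P(Perception stack inoperative) [AND] = 0.36 × 0.31 × 0.27 = 0.030132
P(Redundant channel unavailable) [OR] = 1 − (1−0.02) × (1−0.17) = 0.186600
P(Fallback branch unavailable) [AND] = 0.186600 × 0.21 = 0.039186
P(Actuation path fails) [AND] = 0.039186 × 0.20 = 0.007837
P(Autonomous vehicle fails to stop) [OR] = 1 − (1−0.030132) × (1−0.007837) × (1−0.18) × (1−0.38) = 0.510783
Rounded to 4 decimal places: P(Autonomous vehicle fails to stop) ≈ 0.5108.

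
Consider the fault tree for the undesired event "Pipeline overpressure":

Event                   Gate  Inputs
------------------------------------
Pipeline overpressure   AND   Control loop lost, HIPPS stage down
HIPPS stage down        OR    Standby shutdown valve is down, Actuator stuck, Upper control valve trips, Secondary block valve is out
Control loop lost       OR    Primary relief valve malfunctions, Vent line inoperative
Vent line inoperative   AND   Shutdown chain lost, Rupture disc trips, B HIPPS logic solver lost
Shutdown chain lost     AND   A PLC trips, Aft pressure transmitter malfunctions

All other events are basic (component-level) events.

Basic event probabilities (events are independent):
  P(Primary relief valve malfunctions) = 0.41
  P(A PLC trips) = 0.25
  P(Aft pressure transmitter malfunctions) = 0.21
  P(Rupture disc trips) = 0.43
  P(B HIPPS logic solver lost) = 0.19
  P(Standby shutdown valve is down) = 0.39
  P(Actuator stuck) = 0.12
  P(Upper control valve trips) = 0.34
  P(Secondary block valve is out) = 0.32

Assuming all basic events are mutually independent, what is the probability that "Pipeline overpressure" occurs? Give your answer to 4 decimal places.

0.3131

P(Shutdown chain lost) [AND] = 0.25 × 0.21 = 0.052500
P(Vent line inoperative) [AND] = 0.052500 × 0.43 × 0.19 = 0.004289
P(Control loop lost) [OR] = 1 − (1−0.41) × (1−0.004289) = 0.412531
P(HIPPS stage down) [OR] = 1 − (1−0.39) × (1−0.12) × (1−0.34) × (1−0.32) = 0.759084
P(Pipeline overpressure) [AND] = 0.412531 × 0.759084 = 0.313146
Rounded to 4 decimal places: P(Pipeline overpressure) ≈ 0.3131.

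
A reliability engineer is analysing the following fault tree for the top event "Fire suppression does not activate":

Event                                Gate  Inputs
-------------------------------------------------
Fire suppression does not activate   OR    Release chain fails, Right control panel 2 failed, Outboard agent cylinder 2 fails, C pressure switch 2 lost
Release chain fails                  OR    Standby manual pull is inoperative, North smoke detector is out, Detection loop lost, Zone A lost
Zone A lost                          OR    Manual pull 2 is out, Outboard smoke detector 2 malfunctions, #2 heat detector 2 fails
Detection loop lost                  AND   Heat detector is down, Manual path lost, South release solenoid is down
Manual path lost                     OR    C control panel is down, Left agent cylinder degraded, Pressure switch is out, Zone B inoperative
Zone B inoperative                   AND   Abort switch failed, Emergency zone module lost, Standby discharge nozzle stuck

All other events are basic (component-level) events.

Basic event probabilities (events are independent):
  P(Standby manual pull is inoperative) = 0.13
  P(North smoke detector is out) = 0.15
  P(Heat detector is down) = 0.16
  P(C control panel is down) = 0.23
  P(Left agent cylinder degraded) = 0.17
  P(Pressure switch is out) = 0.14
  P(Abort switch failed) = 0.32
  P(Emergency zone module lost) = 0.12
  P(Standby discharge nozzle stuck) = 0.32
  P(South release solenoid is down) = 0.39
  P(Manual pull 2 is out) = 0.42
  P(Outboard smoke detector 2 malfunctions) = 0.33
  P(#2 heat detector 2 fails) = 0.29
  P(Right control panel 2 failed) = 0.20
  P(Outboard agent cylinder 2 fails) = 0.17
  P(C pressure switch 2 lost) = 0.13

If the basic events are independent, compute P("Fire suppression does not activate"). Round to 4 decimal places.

0.8855

P(Zone B inoperative) [AND] = 0.32 × 0.12 × 0.32 = 0.012288
P(Manual path lost) [OR] = 1 − (1−0.23) × (1−0.17) × (1−0.14) × (1−0.012288) = 0.457128
P(Detection loop lost) [AND] = 0.16 × 0.457128 × 0.39 = 0.028525
P(Zone A lost) [OR] = 1 − (1−0.42) × (1−0.33) × (1−0.29) = 0.724094
P(Release chain fails) [OR] = 1 − (1−0.13) × (1−0.15) × (1−0.028525) × (1−0.724094) = 0.801788
P(Fire suppression does not activate) [OR] = 1 − (1−0.801788) × (1−0.20) × (1−0.17) × (1−0.13) = 0.885497
Rounded to 4 decimal places: P(Fire suppression does not activate) ≈ 0.8855.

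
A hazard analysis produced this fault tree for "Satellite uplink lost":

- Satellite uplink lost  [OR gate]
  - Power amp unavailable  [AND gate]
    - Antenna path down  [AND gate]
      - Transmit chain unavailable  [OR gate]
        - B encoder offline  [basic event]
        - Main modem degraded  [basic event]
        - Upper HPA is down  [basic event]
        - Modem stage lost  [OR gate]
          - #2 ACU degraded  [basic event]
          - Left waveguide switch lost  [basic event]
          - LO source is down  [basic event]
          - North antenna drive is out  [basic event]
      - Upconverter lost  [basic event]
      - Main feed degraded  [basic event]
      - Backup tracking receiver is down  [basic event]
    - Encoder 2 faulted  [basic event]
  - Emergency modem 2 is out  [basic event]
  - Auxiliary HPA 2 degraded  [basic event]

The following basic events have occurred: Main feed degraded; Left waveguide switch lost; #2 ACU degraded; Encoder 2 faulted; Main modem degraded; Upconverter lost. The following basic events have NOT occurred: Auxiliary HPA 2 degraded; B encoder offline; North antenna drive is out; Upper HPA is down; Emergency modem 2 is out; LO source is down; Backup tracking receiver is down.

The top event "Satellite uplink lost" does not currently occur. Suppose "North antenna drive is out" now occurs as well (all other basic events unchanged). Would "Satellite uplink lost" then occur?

Counterfactual: set "North antenna drive is out" to occurred.
Modem stage lost [OR]: #2 ACU degraded=occurs, Left waveguide switch lost=occurs, LO source is down=not, North antenna drive is out=occurs → at least one input occurs → occurs.
Transmit chain unavailable [OR]: B encoder offline=not, Main modem degraded=occurs, Upper HPA is down=not, Modem stage lost=occurs → at least one input occurs → occurs.
Antenna path down [AND]: Transmit chain unavailable=occurs, Upconverter lost=occurs, Main feed degraded=occurs, Backup tracking receiver is down=not → not all inputs occur → does not occur.
Power amp unavailable [AND]: Antenna path down=not, Encoder 2 faulted=occurs → not all inputs occur → does not occur.
Satellite uplink lost [OR]: Power amp unavailable=not, Emergency modem 2 is out=not, Auxiliary HPA 2 degraded=not → no input occurs → does not occur.

No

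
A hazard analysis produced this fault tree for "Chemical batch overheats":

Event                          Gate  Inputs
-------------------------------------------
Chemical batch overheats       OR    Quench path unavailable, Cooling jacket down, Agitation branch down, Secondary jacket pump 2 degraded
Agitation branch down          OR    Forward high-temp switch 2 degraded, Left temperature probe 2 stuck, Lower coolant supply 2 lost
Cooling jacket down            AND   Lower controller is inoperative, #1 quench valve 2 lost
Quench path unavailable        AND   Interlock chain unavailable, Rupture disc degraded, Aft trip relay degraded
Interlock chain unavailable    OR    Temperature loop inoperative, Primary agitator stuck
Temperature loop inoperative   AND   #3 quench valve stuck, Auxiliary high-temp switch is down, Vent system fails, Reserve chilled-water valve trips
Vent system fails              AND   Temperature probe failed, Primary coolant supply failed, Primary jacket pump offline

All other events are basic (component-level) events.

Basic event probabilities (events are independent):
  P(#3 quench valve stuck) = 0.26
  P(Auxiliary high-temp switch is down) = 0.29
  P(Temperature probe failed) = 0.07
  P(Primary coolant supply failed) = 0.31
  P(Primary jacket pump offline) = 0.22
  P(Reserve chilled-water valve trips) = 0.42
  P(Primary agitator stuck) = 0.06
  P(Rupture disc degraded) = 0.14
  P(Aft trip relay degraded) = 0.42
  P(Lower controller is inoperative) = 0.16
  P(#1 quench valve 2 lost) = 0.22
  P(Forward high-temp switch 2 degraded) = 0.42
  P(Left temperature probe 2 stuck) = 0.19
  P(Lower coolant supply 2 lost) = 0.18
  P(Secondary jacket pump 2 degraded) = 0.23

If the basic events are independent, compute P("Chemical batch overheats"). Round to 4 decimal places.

0.7148

P(Vent system fails) [AND] = 0.07 × 0.31 × 0.22 = 0.004774
P(Temperature loop inoperative) [AND] = 0.26 × 0.29 × 0.004774 × 0.42 = 0.000151
P(Interlock chain unavailable) [OR] = 1 − (1−0.000151) × (1−0.06) = 0.060142
P(Quench path unavailable) [AND] = 0.060142 × 0.14 × 0.42 = 0.003536
P(Cooling jacket down) [AND] = 0.16 × 0.22 = 0.035200
P(Agitation branch down) [OR] = 1 − (1−0.42) × (1−0.19) × (1−0.18) = 0.614764
P(Chemical batch overheats) [OR] = 1 − (1−0.003536) × (1−0.035200) × (1−0.614764) × (1−0.23) = 0.714822
Rounded to 4 decimal places: P(Chemical batch overheats) ≈ 0.7148.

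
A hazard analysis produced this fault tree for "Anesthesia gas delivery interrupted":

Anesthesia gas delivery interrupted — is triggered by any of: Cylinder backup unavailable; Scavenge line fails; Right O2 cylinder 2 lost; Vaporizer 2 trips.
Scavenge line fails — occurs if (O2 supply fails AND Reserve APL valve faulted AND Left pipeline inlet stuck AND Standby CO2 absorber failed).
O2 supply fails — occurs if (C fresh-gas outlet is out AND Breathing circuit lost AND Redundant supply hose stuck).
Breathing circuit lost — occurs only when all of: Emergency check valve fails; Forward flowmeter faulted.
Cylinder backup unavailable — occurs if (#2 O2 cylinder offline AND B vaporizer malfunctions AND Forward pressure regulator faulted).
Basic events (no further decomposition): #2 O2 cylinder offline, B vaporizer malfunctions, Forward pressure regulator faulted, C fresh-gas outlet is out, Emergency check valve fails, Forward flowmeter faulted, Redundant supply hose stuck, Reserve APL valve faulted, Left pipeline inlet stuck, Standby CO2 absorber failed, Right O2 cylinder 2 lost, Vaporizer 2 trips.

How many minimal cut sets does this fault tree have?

4

Cylinder backup unavailable [AND]: one cut set from each child combined → 1 × 1 × 1 = 1 cut set(s).
Breathing circuit lost [AND]: one cut set from each child combined → 1 × 1 = 1 cut set(s).
O2 supply fails [AND]: one cut set from each child combined → 1 × 1 × 1 = 1 cut set(s).
Scavenge line fails [AND]: one cut set from each child combined → 1 × 1 × 1 × 1 = 1 cut set(s).
Anesthesia gas delivery interrupted [OR]: union of children's cut sets → 4 cut set(s).
Minimal cut sets: {#2 O2 cylinder offline, B vaporizer malfunctions, Forward pressure regulator faulted}; {C fresh-gas outlet is out, Emergency check valve fails, Forward flowmeter faulted, Left pipeline inlet stuck, Redundant supply hose stuck, Reserve APL valve faulted, Standby CO2 absorber failed}; {Right O2 cylinder 2 lost}; {Vaporizer 2 trips}.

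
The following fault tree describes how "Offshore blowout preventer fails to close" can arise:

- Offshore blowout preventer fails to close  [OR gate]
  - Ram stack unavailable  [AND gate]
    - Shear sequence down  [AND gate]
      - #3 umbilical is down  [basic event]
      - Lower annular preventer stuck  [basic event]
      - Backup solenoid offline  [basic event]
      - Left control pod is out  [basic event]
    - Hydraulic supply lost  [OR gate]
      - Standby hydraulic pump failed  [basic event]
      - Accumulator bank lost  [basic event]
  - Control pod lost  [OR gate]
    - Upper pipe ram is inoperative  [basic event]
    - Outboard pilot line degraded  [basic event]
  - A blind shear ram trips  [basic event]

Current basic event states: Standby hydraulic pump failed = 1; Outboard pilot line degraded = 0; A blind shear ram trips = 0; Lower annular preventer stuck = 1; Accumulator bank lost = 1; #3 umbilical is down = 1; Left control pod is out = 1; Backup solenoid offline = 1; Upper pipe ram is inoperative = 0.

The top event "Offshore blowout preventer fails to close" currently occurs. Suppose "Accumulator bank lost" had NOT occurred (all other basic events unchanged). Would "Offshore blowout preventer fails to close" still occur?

Counterfactual: set "Accumulator bank lost" to not occurred.
Shear sequence down [AND]: #3 umbilical is down=occurs, Lower annular preventer stuck=occurs, Backup solenoid offline=occurs, Left control pod is out=occurs → all inputs occur → occurs.
Hydraulic supply lost [OR]: Standby hydraulic pump failed=occurs, Accumulator bank lost=not → at least one input occurs → occurs.
Ram stack unavailable [AND]: Shear sequence down=occurs, Hydraulic supply lost=occurs → all inputs occur → occurs.
Control pod lost [OR]: Upper pipe ram is inoperative=not, Outboard pilot line degraded=not → no input occurs → does not occur.
Offshore blowout preventer fails to close [OR]: Ram stack unavailable=occurs, Control pod lost=not, A blind shear ram trips=not → at least one input occurs → occurs.

Yes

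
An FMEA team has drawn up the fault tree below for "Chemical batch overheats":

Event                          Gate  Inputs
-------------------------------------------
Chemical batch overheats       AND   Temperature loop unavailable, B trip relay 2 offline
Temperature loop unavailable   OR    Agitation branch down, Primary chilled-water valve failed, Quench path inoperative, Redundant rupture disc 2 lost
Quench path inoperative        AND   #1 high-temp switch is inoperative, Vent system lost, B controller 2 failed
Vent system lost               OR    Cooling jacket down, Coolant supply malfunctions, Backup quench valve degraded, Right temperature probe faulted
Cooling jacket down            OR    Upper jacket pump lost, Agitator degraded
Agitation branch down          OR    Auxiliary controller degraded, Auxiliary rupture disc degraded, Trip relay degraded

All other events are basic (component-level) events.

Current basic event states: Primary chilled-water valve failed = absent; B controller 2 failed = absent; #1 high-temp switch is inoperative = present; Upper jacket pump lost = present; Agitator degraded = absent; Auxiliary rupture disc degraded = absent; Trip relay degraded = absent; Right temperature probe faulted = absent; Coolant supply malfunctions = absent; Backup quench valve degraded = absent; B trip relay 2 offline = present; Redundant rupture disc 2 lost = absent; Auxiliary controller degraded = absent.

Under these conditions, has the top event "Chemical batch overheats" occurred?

No

Agitation branch down [OR]: Auxiliary controller degraded=not, Auxiliary rupture disc degraded=not, Trip relay degraded=not → no input occurs → does not occur.
Cooling jacket down [OR]: Upper jacket pump lost=occurs, Agitator degraded=not → at least one input occurs → occurs.
Vent system lost [OR]: Cooling jacket down=occurs, Coolant supply malfunctions=not, Backup quench valve degraded=not, Right temperature probe faulted=not → at least one input occurs → occurs.
Quench path inoperative [AND]: #1 high-temp switch is inoperative=occurs, Vent system lost=occurs, B controller 2 failed=not → not all inputs occur → does not occur.
Temperature loop unavailable [OR]: Agitation branch down=not, Primary chilled-water valve failed=not, Quench path inoperative=not, Redundant rupture disc 2 lost=not → no input occurs → does not occur.
Chemical batch overheats [AND]: Temperature loop unavailable=not, B trip relay 2 offline=occurs → not all inputs occur → does not occur.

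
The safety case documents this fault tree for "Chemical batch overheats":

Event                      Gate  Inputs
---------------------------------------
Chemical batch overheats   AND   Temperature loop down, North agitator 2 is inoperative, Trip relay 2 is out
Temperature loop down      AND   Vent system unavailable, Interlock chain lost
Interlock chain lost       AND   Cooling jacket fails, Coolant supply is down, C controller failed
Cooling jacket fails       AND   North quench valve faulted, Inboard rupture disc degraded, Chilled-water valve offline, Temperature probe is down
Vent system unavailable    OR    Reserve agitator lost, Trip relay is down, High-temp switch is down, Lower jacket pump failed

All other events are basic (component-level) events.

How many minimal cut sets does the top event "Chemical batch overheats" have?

Vent system unavailable [OR]: union of children's cut sets → 4 cut set(s).
Cooling jacket fails [AND]: one cut set from each child combined → 1 × 1 × 1 × 1 = 1 cut set(s).
Interlock chain lost [AND]: one cut set from each child combined → 1 × 1 × 1 = 1 cut set(s).
Temperature loop down [AND]: one cut set from each child combined → 4 × 1 = 4 cut set(s).
Chemical batch overheats [AND]: one cut set from each child combined → 4 × 1 × 1 = 4 cut set(s).
Minimal cut sets: {C controller failed, Chilled-water valve offline, Coolant supply is down, Inboard rupture disc degraded, North agitator 2 is inoperative, North quench valve faulted, Reserve agitator lost, Temperature probe is down, Trip relay 2 is out}; {C controller failed, Chilled-water valve offline, Coolant supply is down, Inboard rupture disc degraded, North agitator 2 is inoperative, North quench valve faulted, Temperature probe is down, Trip relay 2 is out, Trip relay is down}; {C controller failed, Chilled-water valve offline, Coolant supply is down, High-temp switch is down, Inboard rupture disc degraded, North agitator 2 is inoperative, North quench valve faulted, Temperature probe is down, Trip relay 2 is out}; {C controller failed, Chilled-water valve offline, Coolant supply is down, Inboard rupture disc degraded, Lower jacket pump failed, North agitator 2 is inoperative, North quench valve faulted, Temperature probe is down, Trip relay 2 is out}.

4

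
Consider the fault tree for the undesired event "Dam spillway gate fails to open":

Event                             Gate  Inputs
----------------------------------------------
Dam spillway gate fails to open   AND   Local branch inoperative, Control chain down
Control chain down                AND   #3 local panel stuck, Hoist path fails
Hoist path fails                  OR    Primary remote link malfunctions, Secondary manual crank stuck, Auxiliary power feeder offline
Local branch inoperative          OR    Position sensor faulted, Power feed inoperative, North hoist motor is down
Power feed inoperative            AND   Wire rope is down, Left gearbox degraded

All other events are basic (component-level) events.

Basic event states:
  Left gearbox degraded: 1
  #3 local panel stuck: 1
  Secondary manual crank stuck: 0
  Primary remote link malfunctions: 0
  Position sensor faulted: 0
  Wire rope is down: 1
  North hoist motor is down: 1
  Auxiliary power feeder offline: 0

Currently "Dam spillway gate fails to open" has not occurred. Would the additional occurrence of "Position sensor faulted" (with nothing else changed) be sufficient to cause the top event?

Counterfactual: set "Position sensor faulted" to occurred.
Power feed inoperative [AND]: Wire rope is down=occurs, Left gearbox degraded=occurs → all inputs occur → occurs.
Local branch inoperative [OR]: Position sensor faulted=occurs, Power feed inoperative=occurs, North hoist motor is down=occurs → at least one input occurs → occurs.
Hoist path fails [OR]: Primary remote link malfunctions=not, Secondary manual crank stuck=not, Auxiliary power feeder offline=not → no input occurs → does not occur.
Control chain down [AND]: #3 local panel stuck=occurs, Hoist path fails=not → not all inputs occur → does not occur.
Dam spillway gate fails to open [AND]: Local branch inoperative=occurs, Control chain down=not → not all inputs occur → does not occur.

No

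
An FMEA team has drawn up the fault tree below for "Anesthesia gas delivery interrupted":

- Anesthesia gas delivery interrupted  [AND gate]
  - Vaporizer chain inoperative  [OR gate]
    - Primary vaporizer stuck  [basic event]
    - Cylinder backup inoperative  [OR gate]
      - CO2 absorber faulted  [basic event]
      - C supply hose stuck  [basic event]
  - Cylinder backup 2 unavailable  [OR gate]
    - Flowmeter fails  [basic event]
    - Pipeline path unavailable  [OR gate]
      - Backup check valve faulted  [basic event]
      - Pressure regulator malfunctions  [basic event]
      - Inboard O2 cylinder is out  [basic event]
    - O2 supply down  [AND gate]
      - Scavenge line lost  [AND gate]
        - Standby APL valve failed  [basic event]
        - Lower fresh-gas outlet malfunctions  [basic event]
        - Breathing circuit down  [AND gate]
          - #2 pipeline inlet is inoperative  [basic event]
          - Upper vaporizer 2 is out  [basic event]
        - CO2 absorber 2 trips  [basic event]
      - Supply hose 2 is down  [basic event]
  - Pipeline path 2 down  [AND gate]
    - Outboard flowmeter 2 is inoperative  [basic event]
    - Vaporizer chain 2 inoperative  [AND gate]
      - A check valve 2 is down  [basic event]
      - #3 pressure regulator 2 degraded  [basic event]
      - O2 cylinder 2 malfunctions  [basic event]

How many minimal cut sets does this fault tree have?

15

Cylinder backup inoperative [OR]: union of children's cut sets → 2 cut set(s).
Vaporizer chain inoperative [OR]: union of children's cut sets → 3 cut set(s).
Pipeline path unavailable [OR]: union of children's cut sets → 3 cut set(s).
Breathing circuit down [AND]: one cut set from each child combined → 1 × 1 = 1 cut set(s).
Scavenge line lost [AND]: one cut set from each child combined → 1 × 1 × 1 × 1 = 1 cut set(s).
O2 supply down [AND]: one cut set from each child combined → 1 × 1 = 1 cut set(s).
Cylinder backup 2 unavailable [OR]: union of children's cut sets → 5 cut set(s).
Vaporizer chain 2 inoperative [AND]: one cut set from each child combined → 1 × 1 × 1 = 1 cut set(s).
Pipeline path 2 down [AND]: one cut set from each child combined → 1 × 1 = 1 cut set(s).
Anesthesia gas delivery interrupted [AND]: one cut set from each child combined → 3 × 5 × 1 = 15 cut set(s).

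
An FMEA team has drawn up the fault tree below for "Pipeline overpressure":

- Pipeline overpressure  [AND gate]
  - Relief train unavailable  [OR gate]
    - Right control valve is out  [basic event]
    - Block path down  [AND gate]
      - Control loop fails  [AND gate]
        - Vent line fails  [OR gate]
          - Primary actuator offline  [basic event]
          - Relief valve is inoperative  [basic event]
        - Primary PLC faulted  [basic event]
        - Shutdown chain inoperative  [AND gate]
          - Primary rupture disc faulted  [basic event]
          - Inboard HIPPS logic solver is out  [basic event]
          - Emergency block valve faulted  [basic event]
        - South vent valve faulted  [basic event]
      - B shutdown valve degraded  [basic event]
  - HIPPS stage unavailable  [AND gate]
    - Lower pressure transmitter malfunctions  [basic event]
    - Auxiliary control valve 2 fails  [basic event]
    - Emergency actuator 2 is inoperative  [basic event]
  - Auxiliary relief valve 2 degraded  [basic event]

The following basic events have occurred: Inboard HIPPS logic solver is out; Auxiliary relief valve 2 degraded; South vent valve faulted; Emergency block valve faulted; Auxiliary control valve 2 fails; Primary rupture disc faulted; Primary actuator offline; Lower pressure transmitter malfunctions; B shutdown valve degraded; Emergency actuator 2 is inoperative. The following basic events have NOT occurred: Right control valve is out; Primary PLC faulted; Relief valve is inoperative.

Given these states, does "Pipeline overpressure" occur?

No

Vent line fails [OR]: Primary actuator offline=occurs, Relief valve is inoperative=not → at least one input occurs → occurs.
Shutdown chain inoperative [AND]: Primary rupture disc faulted=occurs, Inboard HIPPS logic solver is out=occurs, Emergency block valve faulted=occurs → all inputs occur → occurs.
Control loop fails [AND]: Vent line fails=occurs, Primary PLC faulted=not, Shutdown chain inoperative=occurs, South vent valve faulted=occurs → not all inputs occur → does not occur.
Block path down [AND]: Control loop fails=not, B shutdown valve degraded=occurs → not all inputs occur → does not occur.
Relief train unavailable [OR]: Right control valve is out=not, Block path down=not → no input occurs → does not occur.
HIPPS stage unavailable [AND]: Lower pressure transmitter malfunctions=occurs, Auxiliary control valve 2 fails=occurs, Emergency actuator 2 is inoperative=occurs → all inputs occur → occurs.
Pipeline overpressure [AND]: Relief train unavailable=not, HIPPS stage unavailable=occurs, Auxiliary relief valve 2 degraded=occurs → not all inputs occur → does not occur.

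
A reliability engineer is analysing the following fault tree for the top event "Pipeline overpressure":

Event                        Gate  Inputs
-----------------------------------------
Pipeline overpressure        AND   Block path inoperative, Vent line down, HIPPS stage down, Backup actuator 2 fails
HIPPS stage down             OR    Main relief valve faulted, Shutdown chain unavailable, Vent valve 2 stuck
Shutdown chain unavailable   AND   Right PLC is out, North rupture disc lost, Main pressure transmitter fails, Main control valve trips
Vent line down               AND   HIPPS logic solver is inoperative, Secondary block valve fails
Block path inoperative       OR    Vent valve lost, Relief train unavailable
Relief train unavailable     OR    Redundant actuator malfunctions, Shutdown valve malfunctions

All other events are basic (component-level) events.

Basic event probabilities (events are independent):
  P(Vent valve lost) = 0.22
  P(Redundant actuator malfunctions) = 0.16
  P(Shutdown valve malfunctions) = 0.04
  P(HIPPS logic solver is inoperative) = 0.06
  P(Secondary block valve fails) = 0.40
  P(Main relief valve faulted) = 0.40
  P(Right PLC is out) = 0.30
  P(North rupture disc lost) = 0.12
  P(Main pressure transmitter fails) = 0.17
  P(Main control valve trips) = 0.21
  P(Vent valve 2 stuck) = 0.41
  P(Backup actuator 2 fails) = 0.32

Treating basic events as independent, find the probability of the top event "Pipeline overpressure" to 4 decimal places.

P(Relief train unavailable) [OR] = 1 − (1−0.16) × (1−0.04) = 0.193600
P(Block path inoperative) [OR] = 1 − (1−0.22) × (1−0.193600) = 0.371008
P(Vent line down) [AND] = 0.06 × 0.40 = 0.024000
P(Shutdown chain unavailable) [AND] = 0.30 × 0.12 × 0.17 × 0.21 = 0.001285
P(HIPPS stage down) [OR] = 1 − (1−0.40) × (1−0.001285) × (1−0.41) = 0.646455
P(Pipeline overpressure) [AND] = 0.371008 × 0.024000 × 0.646455 × 0.32 = 0.001842
Rounded to 4 decimal places: P(Pipeline overpressure) ≈ 0.0018.

0.0018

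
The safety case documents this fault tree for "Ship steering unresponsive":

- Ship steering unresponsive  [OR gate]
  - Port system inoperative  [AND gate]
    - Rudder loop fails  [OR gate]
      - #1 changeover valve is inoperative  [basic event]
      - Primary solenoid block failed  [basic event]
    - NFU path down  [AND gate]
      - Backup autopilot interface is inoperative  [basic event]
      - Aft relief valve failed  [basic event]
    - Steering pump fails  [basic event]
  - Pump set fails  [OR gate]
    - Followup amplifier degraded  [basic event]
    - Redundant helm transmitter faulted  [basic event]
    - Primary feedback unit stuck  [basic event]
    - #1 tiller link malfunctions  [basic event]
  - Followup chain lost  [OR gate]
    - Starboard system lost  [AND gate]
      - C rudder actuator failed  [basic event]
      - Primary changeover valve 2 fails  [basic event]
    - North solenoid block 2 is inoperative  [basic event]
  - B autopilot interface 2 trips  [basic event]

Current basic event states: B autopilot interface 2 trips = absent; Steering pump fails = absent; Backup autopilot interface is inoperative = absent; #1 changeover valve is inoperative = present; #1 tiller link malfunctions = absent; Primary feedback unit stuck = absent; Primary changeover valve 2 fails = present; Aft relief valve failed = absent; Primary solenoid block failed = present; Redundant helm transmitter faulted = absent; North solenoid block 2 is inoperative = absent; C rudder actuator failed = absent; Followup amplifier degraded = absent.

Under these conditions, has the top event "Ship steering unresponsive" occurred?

No

Rudder loop fails [OR]: #1 changeover valve is inoperative=occurs, Primary solenoid block failed=occurs → at least one input occurs → occurs.
NFU path down [AND]: Backup autopilot interface is inoperative=not, Aft relief valve failed=not → not all inputs occur → does not occur.
Port system inoperative [AND]: Rudder loop fails=occurs, NFU path down=not, Steering pump fails=not → not all inputs occur → does not occur.
Pump set fails [OR]: Followup amplifier degraded=not, Redundant helm transmitter faulted=not, Primary feedback unit stuck=not, #1 tiller link malfunctions=not → no input occurs → does not occur.
Starboard system lost [AND]: C rudder actuator failed=not, Primary changeover valve 2 fails=occurs → not all inputs occur → does not occur.
Followup chain lost [OR]: Starboard system lost=not, North solenoid block 2 is inoperative=not → no input occurs → does not occur.
Ship steering unresponsive [OR]: Port system inoperative=not, Pump set fails=not, Followup chain lost=not, B autopilot interface 2 trips=not → no input occurs → does not occur.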